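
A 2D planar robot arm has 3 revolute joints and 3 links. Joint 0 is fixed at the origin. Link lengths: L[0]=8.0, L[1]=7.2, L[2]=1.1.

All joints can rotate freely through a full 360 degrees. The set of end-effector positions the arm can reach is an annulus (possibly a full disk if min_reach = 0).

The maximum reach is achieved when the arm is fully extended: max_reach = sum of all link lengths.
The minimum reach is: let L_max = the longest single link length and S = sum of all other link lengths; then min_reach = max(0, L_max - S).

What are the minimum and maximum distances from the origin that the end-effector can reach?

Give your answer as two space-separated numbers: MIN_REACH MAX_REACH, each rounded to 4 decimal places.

Link lengths: [8.0, 7.2, 1.1]
max_reach = 8 + 7.2 + 1.1 = 16.3
L_max = max([8.0, 7.2, 1.1]) = 8
S (sum of others) = 16.3 - 8 = 8.3
min_reach = max(0, 8 - 8.3) = max(0, -0.3) = 0

Answer: 0.0000 16.3000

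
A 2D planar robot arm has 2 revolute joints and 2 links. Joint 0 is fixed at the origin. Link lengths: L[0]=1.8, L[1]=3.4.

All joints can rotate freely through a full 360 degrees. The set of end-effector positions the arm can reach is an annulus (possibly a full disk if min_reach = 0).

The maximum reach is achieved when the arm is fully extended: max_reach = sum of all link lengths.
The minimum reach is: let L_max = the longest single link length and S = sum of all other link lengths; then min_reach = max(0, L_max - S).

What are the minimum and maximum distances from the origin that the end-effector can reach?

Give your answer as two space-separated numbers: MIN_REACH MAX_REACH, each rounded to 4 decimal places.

Answer: 1.6000 5.2000

Derivation:
Link lengths: [1.8, 3.4]
max_reach = 1.8 + 3.4 = 5.2
L_max = max([1.8, 3.4]) = 3.4
S (sum of others) = 5.2 - 3.4 = 1.8
min_reach = max(0, 3.4 - 1.8) = max(0, 1.6) = 1.6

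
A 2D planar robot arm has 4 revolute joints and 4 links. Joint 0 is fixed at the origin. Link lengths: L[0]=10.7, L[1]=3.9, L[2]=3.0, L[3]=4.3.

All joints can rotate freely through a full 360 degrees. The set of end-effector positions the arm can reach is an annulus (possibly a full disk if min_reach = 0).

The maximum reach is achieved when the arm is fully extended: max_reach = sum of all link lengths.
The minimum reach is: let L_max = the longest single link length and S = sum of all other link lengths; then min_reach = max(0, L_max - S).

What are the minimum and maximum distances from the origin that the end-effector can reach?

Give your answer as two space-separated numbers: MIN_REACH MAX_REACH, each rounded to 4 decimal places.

Answer: 0.0000 21.9000

Derivation:
Link lengths: [10.7, 3.9, 3.0, 4.3]
max_reach = 10.7 + 3.9 + 3 + 4.3 = 21.9
L_max = max([10.7, 3.9, 3.0, 4.3]) = 10.7
S (sum of others) = 21.9 - 10.7 = 11.2
min_reach = max(0, 10.7 - 11.2) = max(0, -0.5) = 0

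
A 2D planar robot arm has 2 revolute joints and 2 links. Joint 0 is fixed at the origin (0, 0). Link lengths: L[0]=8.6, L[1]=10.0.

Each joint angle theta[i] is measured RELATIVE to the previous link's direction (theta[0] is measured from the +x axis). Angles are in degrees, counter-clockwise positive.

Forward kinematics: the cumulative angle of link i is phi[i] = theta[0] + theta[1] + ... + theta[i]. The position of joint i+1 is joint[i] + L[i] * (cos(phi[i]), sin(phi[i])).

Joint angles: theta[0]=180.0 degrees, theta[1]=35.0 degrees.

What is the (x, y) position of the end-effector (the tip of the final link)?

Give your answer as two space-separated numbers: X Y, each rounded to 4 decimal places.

Answer: -16.7915 -5.7358

Derivation:
joint[0] = (0.0000, 0.0000)  (base)
link 0: phi[0] = 180 = 180 deg
  cos(180 deg) = -1.0000, sin(180 deg) = 0.0000
  joint[1] = (0.0000, 0.0000) + 8.6 * (-1.0000, 0.0000) = (0.0000 + -8.6000, 0.0000 + 0.0000) = (-8.6000, 0.0000)
link 1: phi[1] = 180 + 35 = 215 deg
  cos(215 deg) = -0.8192, sin(215 deg) = -0.5736
  joint[2] = (-8.6000, 0.0000) + 10 * (-0.8192, -0.5736) = (-8.6000 + -8.1915, 0.0000 + -5.7358) = (-16.7915, -5.7358)
End effector: (-16.7915, -5.7358)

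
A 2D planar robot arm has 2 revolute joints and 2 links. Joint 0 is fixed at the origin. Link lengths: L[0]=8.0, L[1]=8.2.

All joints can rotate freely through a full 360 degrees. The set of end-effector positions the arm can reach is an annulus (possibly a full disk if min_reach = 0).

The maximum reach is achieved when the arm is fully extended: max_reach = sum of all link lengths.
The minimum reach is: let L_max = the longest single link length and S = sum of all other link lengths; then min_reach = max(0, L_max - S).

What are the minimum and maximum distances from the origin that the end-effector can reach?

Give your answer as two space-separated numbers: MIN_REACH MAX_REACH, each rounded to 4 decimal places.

Answer: 0.2000 16.2000

Derivation:
Link lengths: [8.0, 8.2]
max_reach = 8 + 8.2 = 16.2
L_max = max([8.0, 8.2]) = 8.2
S (sum of others) = 16.2 - 8.2 = 8
min_reach = max(0, 8.2 - 8) = max(0, 0.2) = 0.2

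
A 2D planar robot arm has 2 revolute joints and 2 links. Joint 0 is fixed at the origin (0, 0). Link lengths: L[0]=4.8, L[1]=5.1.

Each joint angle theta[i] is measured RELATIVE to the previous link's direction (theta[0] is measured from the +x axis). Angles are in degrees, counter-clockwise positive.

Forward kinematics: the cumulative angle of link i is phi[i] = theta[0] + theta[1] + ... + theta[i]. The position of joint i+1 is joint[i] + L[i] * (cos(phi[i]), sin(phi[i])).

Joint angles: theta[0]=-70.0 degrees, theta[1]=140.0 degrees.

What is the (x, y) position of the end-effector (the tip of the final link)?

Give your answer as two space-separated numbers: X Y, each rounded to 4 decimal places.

Answer: 3.3860 0.2819

Derivation:
joint[0] = (0.0000, 0.0000)  (base)
link 0: phi[0] = -70 = -70 deg
  cos(-70 deg) = 0.3420, sin(-70 deg) = -0.9397
  joint[1] = (0.0000, 0.0000) + 4.8 * (0.3420, -0.9397) = (0.0000 + 1.6417, 0.0000 + -4.5105) = (1.6417, -4.5105)
link 1: phi[1] = -70 + 140 = 70 deg
  cos(70 deg) = 0.3420, sin(70 deg) = 0.9397
  joint[2] = (1.6417, -4.5105) + 5.1 * (0.3420, 0.9397) = (1.6417 + 1.7443, -4.5105 + 4.7924) = (3.3860, 0.2819)
End effector: (3.3860, 0.2819)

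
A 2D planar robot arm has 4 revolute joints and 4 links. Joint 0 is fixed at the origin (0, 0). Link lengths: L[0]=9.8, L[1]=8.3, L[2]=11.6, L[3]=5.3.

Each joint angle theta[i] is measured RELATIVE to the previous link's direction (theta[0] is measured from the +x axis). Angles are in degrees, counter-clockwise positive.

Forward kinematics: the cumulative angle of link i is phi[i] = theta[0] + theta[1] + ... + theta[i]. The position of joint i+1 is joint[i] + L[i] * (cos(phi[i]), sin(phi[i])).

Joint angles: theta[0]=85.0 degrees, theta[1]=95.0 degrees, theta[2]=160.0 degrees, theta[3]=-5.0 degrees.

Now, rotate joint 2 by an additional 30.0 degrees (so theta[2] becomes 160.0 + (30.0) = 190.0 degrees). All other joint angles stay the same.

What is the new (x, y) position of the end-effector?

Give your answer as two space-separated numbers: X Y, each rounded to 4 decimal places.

Answer: 9.2577 12.2390

Derivation:
joint[0] = (0.0000, 0.0000)  (base)
link 0: phi[0] = 85 = 85 deg
  cos(85 deg) = 0.0872, sin(85 deg) = 0.9962
  joint[1] = (0.0000, 0.0000) + 9.8 * (0.0872, 0.9962) = (0.0000 + 0.8541, 0.0000 + 9.7627) = (0.8541, 9.7627)
link 1: phi[1] = 85 + 95 = 180 deg
  cos(180 deg) = -1.0000, sin(180 deg) = 0.0000
  joint[2] = (0.8541, 9.7627) + 8.3 * (-1.0000, 0.0000) = (0.8541 + -8.3000, 9.7627 + 0.0000) = (-7.4459, 9.7627)
link 2: phi[2] = 85 + 95 + 190 = 370 deg
  cos(370 deg) = 0.9848, sin(370 deg) = 0.1736
  joint[3] = (-7.4459, 9.7627) + 11.6 * (0.9848, 0.1736) = (-7.4459 + 11.4238, 9.7627 + 2.0143) = (3.9779, 11.7770)
link 3: phi[3] = 85 + 95 + 190 + -5 = 365 deg
  cos(365 deg) = 0.9962, sin(365 deg) = 0.0872
  joint[4] = (3.9779, 11.7770) + 5.3 * (0.9962, 0.0872) = (3.9779 + 5.2798, 11.7770 + 0.4619) = (9.2577, 12.2390)
End effector: (9.2577, 12.2390)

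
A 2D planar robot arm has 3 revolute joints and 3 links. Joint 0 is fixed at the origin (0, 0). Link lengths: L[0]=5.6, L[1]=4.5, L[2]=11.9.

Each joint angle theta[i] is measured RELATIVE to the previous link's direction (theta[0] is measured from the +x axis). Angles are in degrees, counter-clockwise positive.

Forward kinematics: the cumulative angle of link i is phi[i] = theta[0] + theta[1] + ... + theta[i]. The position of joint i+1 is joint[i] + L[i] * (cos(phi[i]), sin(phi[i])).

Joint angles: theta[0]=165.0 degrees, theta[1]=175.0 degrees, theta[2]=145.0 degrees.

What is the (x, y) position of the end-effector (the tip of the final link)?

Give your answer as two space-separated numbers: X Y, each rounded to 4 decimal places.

Answer: -8.0061 9.6582

Derivation:
joint[0] = (0.0000, 0.0000)  (base)
link 0: phi[0] = 165 = 165 deg
  cos(165 deg) = -0.9659, sin(165 deg) = 0.2588
  joint[1] = (0.0000, 0.0000) + 5.6 * (-0.9659, 0.2588) = (0.0000 + -5.4092, 0.0000 + 1.4494) = (-5.4092, 1.4494)
link 1: phi[1] = 165 + 175 = 340 deg
  cos(340 deg) = 0.9397, sin(340 deg) = -0.3420
  joint[2] = (-5.4092, 1.4494) + 4.5 * (0.9397, -0.3420) = (-5.4092 + 4.2286, 1.4494 + -1.5391) = (-1.1806, -0.0897)
link 2: phi[2] = 165 + 175 + 145 = 485 deg
  cos(485 deg) = -0.5736, sin(485 deg) = 0.8192
  joint[3] = (-1.1806, -0.0897) + 11.9 * (-0.5736, 0.8192) = (-1.1806 + -6.8256, -0.0897 + 9.7479) = (-8.0061, 9.6582)
End effector: (-8.0061, 9.6582)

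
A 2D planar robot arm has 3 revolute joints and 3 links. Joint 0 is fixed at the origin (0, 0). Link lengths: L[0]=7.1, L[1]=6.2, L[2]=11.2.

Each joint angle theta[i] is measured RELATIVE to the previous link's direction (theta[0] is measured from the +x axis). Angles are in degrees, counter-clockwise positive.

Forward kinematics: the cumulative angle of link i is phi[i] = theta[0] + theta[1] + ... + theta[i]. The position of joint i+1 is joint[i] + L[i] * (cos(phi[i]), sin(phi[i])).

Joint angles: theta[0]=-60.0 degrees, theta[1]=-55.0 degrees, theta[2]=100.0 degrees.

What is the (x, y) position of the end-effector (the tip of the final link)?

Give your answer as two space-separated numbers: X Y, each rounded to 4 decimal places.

Answer: 11.7481 -14.6667

Derivation:
joint[0] = (0.0000, 0.0000)  (base)
link 0: phi[0] = -60 = -60 deg
  cos(-60 deg) = 0.5000, sin(-60 deg) = -0.8660
  joint[1] = (0.0000, 0.0000) + 7.1 * (0.5000, -0.8660) = (0.0000 + 3.5500, 0.0000 + -6.1488) = (3.5500, -6.1488)
link 1: phi[1] = -60 + -55 = -115 deg
  cos(-115 deg) = -0.4226, sin(-115 deg) = -0.9063
  joint[2] = (3.5500, -6.1488) + 6.2 * (-0.4226, -0.9063) = (3.5500 + -2.6202, -6.1488 + -5.6191) = (0.9298, -11.7679)
link 2: phi[2] = -60 + -55 + 100 = -15 deg
  cos(-15 deg) = 0.9659, sin(-15 deg) = -0.2588
  joint[3] = (0.9298, -11.7679) + 11.2 * (0.9659, -0.2588) = (0.9298 + 10.8184, -11.7679 + -2.8988) = (11.7481, -14.6667)
End effector: (11.7481, -14.6667)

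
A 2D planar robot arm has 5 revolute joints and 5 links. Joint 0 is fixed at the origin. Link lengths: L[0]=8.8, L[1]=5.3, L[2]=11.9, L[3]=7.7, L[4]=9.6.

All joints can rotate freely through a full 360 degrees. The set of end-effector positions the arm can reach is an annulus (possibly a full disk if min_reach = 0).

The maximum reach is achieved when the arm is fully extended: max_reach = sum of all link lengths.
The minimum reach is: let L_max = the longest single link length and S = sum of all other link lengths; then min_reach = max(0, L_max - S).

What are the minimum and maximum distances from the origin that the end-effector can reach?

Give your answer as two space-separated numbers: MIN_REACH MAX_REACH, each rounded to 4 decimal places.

Link lengths: [8.8, 5.3, 11.9, 7.7, 9.6]
max_reach = 8.8 + 5.3 + 11.9 + 7.7 + 9.6 = 43.3
L_max = max([8.8, 5.3, 11.9, 7.7, 9.6]) = 11.9
S (sum of others) = 43.3 - 11.9 = 31.4
min_reach = max(0, 11.9 - 31.4) = max(0, -19.5) = 0

Answer: 0.0000 43.3000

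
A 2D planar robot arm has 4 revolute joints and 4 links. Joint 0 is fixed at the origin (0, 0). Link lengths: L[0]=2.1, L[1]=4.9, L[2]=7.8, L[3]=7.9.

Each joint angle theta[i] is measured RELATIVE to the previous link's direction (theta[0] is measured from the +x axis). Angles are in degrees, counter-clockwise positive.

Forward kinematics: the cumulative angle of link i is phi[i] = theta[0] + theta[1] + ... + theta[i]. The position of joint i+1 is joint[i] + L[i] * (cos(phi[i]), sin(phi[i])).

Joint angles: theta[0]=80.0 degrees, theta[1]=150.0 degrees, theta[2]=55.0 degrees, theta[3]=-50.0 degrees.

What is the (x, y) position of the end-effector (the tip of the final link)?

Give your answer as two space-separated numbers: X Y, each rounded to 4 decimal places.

joint[0] = (0.0000, 0.0000)  (base)
link 0: phi[0] = 80 = 80 deg
  cos(80 deg) = 0.1736, sin(80 deg) = 0.9848
  joint[1] = (0.0000, 0.0000) + 2.1 * (0.1736, 0.9848) = (0.0000 + 0.3647, 0.0000 + 2.0681) = (0.3647, 2.0681)
link 1: phi[1] = 80 + 150 = 230 deg
  cos(230 deg) = -0.6428, sin(230 deg) = -0.7660
  joint[2] = (0.3647, 2.0681) + 4.9 * (-0.6428, -0.7660) = (0.3647 + -3.1497, 2.0681 + -3.7536) = (-2.7850, -1.6855)
link 2: phi[2] = 80 + 150 + 55 = 285 deg
  cos(285 deg) = 0.2588, sin(285 deg) = -0.9659
  joint[3] = (-2.7850, -1.6855) + 7.8 * (0.2588, -0.9659) = (-2.7850 + 2.0188, -1.6855 + -7.5342) = (-0.7662, -9.2197)
link 3: phi[3] = 80 + 150 + 55 + -50 = 235 deg
  cos(235 deg) = -0.5736, sin(235 deg) = -0.8192
  joint[4] = (-0.7662, -9.2197) + 7.9 * (-0.5736, -0.8192) = (-0.7662 + -4.5313, -9.2197 + -6.4713) = (-5.2975, -15.6910)
End effector: (-5.2975, -15.6910)

Answer: -5.2975 -15.6910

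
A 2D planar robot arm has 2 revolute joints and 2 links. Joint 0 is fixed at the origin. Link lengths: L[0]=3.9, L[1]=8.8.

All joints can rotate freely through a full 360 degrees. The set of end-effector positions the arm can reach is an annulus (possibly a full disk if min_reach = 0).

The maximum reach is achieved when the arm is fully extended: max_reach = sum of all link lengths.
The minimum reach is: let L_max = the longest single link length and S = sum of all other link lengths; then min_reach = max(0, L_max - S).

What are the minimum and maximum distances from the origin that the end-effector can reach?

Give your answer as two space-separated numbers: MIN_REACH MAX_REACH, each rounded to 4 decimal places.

Link lengths: [3.9, 8.8]
max_reach = 3.9 + 8.8 = 12.7
L_max = max([3.9, 8.8]) = 8.8
S (sum of others) = 12.7 - 8.8 = 3.9
min_reach = max(0, 8.8 - 3.9) = max(0, 4.9) = 4.9

Answer: 4.9000 12.7000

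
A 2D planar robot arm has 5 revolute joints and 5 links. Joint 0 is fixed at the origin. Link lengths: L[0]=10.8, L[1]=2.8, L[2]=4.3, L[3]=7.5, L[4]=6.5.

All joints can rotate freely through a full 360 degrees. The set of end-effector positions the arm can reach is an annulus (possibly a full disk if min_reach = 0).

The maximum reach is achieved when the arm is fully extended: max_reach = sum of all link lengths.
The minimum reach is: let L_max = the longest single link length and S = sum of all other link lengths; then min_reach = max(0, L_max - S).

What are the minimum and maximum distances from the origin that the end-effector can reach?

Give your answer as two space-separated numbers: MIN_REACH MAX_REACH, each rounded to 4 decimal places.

Link lengths: [10.8, 2.8, 4.3, 7.5, 6.5]
max_reach = 10.8 + 2.8 + 4.3 + 7.5 + 6.5 = 31.9
L_max = max([10.8, 2.8, 4.3, 7.5, 6.5]) = 10.8
S (sum of others) = 31.9 - 10.8 = 21.1
min_reach = max(0, 10.8 - 21.1) = max(0, -10.3) = 0

Answer: 0.0000 31.9000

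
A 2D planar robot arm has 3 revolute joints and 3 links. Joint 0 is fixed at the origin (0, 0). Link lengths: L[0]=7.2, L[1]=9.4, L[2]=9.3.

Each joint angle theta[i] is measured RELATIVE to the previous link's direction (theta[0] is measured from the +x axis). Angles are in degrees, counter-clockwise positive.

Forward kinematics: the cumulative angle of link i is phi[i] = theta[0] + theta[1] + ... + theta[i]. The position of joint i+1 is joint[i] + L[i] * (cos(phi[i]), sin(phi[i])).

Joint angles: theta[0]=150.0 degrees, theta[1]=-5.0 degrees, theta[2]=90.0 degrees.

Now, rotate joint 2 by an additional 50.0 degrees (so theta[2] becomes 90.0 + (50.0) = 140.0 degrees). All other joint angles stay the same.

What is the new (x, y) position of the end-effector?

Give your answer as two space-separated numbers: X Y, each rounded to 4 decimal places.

Answer: -11.5284 0.0085

Derivation:
joint[0] = (0.0000, 0.0000)  (base)
link 0: phi[0] = 150 = 150 deg
  cos(150 deg) = -0.8660, sin(150 deg) = 0.5000
  joint[1] = (0.0000, 0.0000) + 7.2 * (-0.8660, 0.5000) = (0.0000 + -6.2354, 0.0000 + 3.6000) = (-6.2354, 3.6000)
link 1: phi[1] = 150 + -5 = 145 deg
  cos(145 deg) = -0.8192, sin(145 deg) = 0.5736
  joint[2] = (-6.2354, 3.6000) + 9.4 * (-0.8192, 0.5736) = (-6.2354 + -7.7000, 3.6000 + 5.3916) = (-13.9354, 8.9916)
link 2: phi[2] = 150 + -5 + 140 = 285 deg
  cos(285 deg) = 0.2588, sin(285 deg) = -0.9659
  joint[3] = (-13.9354, 8.9916) + 9.3 * (0.2588, -0.9659) = (-13.9354 + 2.4070, 8.9916 + -8.9831) = (-11.5284, 0.0085)
End effector: (-11.5284, 0.0085)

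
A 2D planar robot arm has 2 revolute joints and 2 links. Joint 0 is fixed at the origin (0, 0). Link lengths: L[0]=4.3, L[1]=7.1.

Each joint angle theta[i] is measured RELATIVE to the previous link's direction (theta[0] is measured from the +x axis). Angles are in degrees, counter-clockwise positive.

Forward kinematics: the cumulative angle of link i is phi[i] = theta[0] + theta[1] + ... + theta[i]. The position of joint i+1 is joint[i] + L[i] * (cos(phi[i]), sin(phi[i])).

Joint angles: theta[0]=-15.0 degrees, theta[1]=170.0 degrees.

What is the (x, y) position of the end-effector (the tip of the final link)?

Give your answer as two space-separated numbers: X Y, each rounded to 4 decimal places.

joint[0] = (0.0000, 0.0000)  (base)
link 0: phi[0] = -15 = -15 deg
  cos(-15 deg) = 0.9659, sin(-15 deg) = -0.2588
  joint[1] = (0.0000, 0.0000) + 4.3 * (0.9659, -0.2588) = (0.0000 + 4.1535, 0.0000 + -1.1129) = (4.1535, -1.1129)
link 1: phi[1] = -15 + 170 = 155 deg
  cos(155 deg) = -0.9063, sin(155 deg) = 0.4226
  joint[2] = (4.1535, -1.1129) + 7.1 * (-0.9063, 0.4226) = (4.1535 + -6.4348, -1.1129 + 3.0006) = (-2.2813, 1.8877)
End effector: (-2.2813, 1.8877)

Answer: -2.2813 1.8877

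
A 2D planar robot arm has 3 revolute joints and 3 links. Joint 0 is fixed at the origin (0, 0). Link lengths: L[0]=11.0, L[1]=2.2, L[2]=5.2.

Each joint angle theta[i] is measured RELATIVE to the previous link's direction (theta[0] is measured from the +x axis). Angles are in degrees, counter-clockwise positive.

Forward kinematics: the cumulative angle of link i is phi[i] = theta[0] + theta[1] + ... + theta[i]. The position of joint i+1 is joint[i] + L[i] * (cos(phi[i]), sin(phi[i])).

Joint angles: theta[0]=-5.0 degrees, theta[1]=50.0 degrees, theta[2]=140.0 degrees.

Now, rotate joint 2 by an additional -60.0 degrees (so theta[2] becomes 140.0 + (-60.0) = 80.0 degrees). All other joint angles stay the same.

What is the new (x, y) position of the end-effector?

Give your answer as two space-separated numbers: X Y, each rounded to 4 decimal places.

joint[0] = (0.0000, 0.0000)  (base)
link 0: phi[0] = -5 = -5 deg
  cos(-5 deg) = 0.9962, sin(-5 deg) = -0.0872
  joint[1] = (0.0000, 0.0000) + 11 * (0.9962, -0.0872) = (0.0000 + 10.9581, 0.0000 + -0.9587) = (10.9581, -0.9587)
link 1: phi[1] = -5 + 50 = 45 deg
  cos(45 deg) = 0.7071, sin(45 deg) = 0.7071
  joint[2] = (10.9581, -0.9587) + 2.2 * (0.7071, 0.7071) = (10.9581 + 1.5556, -0.9587 + 1.5556) = (12.5138, 0.5969)
link 2: phi[2] = -5 + 50 + 80 = 125 deg
  cos(125 deg) = -0.5736, sin(125 deg) = 0.8192
  joint[3] = (12.5138, 0.5969) + 5.2 * (-0.5736, 0.8192) = (12.5138 + -2.9826, 0.5969 + 4.2596) = (9.5312, 4.8565)
End effector: (9.5312, 4.8565)

Answer: 9.5312 4.8565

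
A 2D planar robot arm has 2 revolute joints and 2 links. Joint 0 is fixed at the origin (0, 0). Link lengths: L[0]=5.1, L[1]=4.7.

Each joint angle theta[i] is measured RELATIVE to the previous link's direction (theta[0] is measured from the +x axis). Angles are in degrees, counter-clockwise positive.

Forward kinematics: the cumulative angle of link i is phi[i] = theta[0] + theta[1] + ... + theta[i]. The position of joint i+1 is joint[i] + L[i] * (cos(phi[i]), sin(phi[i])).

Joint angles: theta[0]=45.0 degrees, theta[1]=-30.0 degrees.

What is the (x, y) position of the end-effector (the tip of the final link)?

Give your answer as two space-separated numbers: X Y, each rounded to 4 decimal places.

Answer: 8.1461 4.8227

Derivation:
joint[0] = (0.0000, 0.0000)  (base)
link 0: phi[0] = 45 = 45 deg
  cos(45 deg) = 0.7071, sin(45 deg) = 0.7071
  joint[1] = (0.0000, 0.0000) + 5.1 * (0.7071, 0.7071) = (0.0000 + 3.6062, 0.0000 + 3.6062) = (3.6062, 3.6062)
link 1: phi[1] = 45 + -30 = 15 deg
  cos(15 deg) = 0.9659, sin(15 deg) = 0.2588
  joint[2] = (3.6062, 3.6062) + 4.7 * (0.9659, 0.2588) = (3.6062 + 4.5399, 3.6062 + 1.2164) = (8.1461, 4.8227)
End effector: (8.1461, 4.8227)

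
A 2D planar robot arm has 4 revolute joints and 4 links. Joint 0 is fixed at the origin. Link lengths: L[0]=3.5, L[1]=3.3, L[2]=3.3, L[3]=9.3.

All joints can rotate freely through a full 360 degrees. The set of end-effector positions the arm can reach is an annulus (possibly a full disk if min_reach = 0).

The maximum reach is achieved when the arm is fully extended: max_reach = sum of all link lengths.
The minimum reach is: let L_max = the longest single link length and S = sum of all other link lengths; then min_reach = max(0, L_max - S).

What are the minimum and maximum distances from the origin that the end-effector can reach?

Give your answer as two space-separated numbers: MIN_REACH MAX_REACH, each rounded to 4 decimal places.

Link lengths: [3.5, 3.3, 3.3, 9.3]
max_reach = 3.5 + 3.3 + 3.3 + 9.3 = 19.4
L_max = max([3.5, 3.3, 3.3, 9.3]) = 9.3
S (sum of others) = 19.4 - 9.3 = 10.1
min_reach = max(0, 9.3 - 10.1) = max(0, -0.8) = 0

Answer: 0.0000 19.4000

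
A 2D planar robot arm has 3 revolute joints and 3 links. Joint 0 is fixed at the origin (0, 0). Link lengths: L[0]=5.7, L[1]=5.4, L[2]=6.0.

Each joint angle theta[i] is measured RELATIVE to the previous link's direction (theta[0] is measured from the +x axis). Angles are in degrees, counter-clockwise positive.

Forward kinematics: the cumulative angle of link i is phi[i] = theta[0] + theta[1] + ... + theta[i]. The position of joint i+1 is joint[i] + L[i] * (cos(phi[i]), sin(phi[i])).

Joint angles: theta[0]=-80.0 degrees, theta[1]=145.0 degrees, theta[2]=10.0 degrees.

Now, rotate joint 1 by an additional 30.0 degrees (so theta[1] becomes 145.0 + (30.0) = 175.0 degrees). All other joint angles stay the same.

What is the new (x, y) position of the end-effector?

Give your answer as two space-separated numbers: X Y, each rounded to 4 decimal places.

Answer: -1.0338 5.5616

Derivation:
joint[0] = (0.0000, 0.0000)  (base)
link 0: phi[0] = -80 = -80 deg
  cos(-80 deg) = 0.1736, sin(-80 deg) = -0.9848
  joint[1] = (0.0000, 0.0000) + 5.7 * (0.1736, -0.9848) = (0.0000 + 0.9898, 0.0000 + -5.6134) = (0.9898, -5.6134)
link 1: phi[1] = -80 + 175 = 95 deg
  cos(95 deg) = -0.0872, sin(95 deg) = 0.9962
  joint[2] = (0.9898, -5.6134) + 5.4 * (-0.0872, 0.9962) = (0.9898 + -0.4706, -5.6134 + 5.3795) = (0.5192, -0.2340)
link 2: phi[2] = -80 + 175 + 10 = 105 deg
  cos(105 deg) = -0.2588, sin(105 deg) = 0.9659
  joint[3] = (0.5192, -0.2340) + 6 * (-0.2588, 0.9659) = (0.5192 + -1.5529, -0.2340 + 5.7956) = (-1.0338, 5.5616)
End effector: (-1.0338, 5.5616)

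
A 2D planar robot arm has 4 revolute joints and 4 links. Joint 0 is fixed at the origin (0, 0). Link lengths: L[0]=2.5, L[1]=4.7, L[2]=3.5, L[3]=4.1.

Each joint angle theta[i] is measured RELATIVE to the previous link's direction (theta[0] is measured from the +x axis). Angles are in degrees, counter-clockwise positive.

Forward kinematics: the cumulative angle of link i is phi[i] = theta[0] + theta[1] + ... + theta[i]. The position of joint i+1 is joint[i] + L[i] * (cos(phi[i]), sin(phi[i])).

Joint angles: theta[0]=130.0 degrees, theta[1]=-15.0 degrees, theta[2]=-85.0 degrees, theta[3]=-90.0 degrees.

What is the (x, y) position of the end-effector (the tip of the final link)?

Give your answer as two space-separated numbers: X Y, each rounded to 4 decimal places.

joint[0] = (0.0000, 0.0000)  (base)
link 0: phi[0] = 130 = 130 deg
  cos(130 deg) = -0.6428, sin(130 deg) = 0.7660
  joint[1] = (0.0000, 0.0000) + 2.5 * (-0.6428, 0.7660) = (0.0000 + -1.6070, 0.0000 + 1.9151) = (-1.6070, 1.9151)
link 1: phi[1] = 130 + -15 = 115 deg
  cos(115 deg) = -0.4226, sin(115 deg) = 0.9063
  joint[2] = (-1.6070, 1.9151) + 4.7 * (-0.4226, 0.9063) = (-1.6070 + -1.9863, 1.9151 + 4.2596) = (-3.5933, 6.1748)
link 2: phi[2] = 130 + -15 + -85 = 30 deg
  cos(30 deg) = 0.8660, sin(30 deg) = 0.5000
  joint[3] = (-3.5933, 6.1748) + 3.5 * (0.8660, 0.5000) = (-3.5933 + 3.0311, 6.1748 + 1.7500) = (-0.5622, 7.9248)
link 3: phi[3] = 130 + -15 + -85 + -90 = -60 deg
  cos(-60 deg) = 0.5000, sin(-60 deg) = -0.8660
  joint[4] = (-0.5622, 7.9248) + 4.1 * (0.5000, -0.8660) = (-0.5622 + 2.0500, 7.9248 + -3.5507) = (1.4878, 4.3741)
End effector: (1.4878, 4.3741)

Answer: 1.4878 4.3741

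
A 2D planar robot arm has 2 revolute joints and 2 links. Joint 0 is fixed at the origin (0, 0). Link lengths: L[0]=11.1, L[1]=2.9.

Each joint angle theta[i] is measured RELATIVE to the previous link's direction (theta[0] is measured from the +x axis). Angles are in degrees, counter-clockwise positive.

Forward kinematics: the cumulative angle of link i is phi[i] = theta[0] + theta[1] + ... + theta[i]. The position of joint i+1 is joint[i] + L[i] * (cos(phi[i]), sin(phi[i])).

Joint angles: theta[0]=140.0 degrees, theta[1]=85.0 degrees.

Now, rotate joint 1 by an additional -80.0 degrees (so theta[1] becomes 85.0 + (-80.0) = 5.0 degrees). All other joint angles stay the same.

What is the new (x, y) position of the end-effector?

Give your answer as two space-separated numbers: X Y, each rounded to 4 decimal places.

joint[0] = (0.0000, 0.0000)  (base)
link 0: phi[0] = 140 = 140 deg
  cos(140 deg) = -0.7660, sin(140 deg) = 0.6428
  joint[1] = (0.0000, 0.0000) + 11.1 * (-0.7660, 0.6428) = (0.0000 + -8.5031, 0.0000 + 7.1349) = (-8.5031, 7.1349)
link 1: phi[1] = 140 + 5 = 145 deg
  cos(145 deg) = -0.8192, sin(145 deg) = 0.5736
  joint[2] = (-8.5031, 7.1349) + 2.9 * (-0.8192, 0.5736) = (-8.5031 + -2.3755, 7.1349 + 1.6634) = (-10.8786, 8.7983)
End effector: (-10.8786, 8.7983)

Answer: -10.8786 8.7983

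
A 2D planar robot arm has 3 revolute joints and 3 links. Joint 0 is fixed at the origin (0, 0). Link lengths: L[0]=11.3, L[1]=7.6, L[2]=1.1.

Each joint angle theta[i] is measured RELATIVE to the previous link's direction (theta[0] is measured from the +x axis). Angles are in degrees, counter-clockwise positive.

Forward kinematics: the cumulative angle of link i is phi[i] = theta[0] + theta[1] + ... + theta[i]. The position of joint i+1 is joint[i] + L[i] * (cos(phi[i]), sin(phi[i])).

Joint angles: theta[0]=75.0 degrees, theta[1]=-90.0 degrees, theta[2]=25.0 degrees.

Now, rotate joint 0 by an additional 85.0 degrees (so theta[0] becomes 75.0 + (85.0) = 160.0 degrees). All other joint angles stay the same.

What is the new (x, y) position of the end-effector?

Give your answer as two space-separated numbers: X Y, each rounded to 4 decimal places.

Answer: -8.1150 12.1023

Derivation:
joint[0] = (0.0000, 0.0000)  (base)
link 0: phi[0] = 160 = 160 deg
  cos(160 deg) = -0.9397, sin(160 deg) = 0.3420
  joint[1] = (0.0000, 0.0000) + 11.3 * (-0.9397, 0.3420) = (0.0000 + -10.6185, 0.0000 + 3.8648) = (-10.6185, 3.8648)
link 1: phi[1] = 160 + -90 = 70 deg
  cos(70 deg) = 0.3420, sin(70 deg) = 0.9397
  joint[2] = (-10.6185, 3.8648) + 7.6 * (0.3420, 0.9397) = (-10.6185 + 2.5994, 3.8648 + 7.1417) = (-8.0192, 11.0065)
link 2: phi[2] = 160 + -90 + 25 = 95 deg
  cos(95 deg) = -0.0872, sin(95 deg) = 0.9962
  joint[3] = (-8.0192, 11.0065) + 1.1 * (-0.0872, 0.9962) = (-8.0192 + -0.0959, 11.0065 + 1.0958) = (-8.1150, 12.1023)
End effector: (-8.1150, 12.1023)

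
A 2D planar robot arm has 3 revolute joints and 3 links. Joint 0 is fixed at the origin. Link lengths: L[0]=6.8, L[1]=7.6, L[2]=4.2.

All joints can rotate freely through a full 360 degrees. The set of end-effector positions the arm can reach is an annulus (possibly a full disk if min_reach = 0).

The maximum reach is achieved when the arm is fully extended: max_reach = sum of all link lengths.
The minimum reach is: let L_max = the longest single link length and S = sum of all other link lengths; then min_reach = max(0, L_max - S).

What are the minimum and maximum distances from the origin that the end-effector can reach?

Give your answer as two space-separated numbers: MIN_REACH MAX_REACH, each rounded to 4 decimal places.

Link lengths: [6.8, 7.6, 4.2]
max_reach = 6.8 + 7.6 + 4.2 = 18.6
L_max = max([6.8, 7.6, 4.2]) = 7.6
S (sum of others) = 18.6 - 7.6 = 11
min_reach = max(0, 7.6 - 11) = max(0, -3.4) = 0

Answer: 0.0000 18.6000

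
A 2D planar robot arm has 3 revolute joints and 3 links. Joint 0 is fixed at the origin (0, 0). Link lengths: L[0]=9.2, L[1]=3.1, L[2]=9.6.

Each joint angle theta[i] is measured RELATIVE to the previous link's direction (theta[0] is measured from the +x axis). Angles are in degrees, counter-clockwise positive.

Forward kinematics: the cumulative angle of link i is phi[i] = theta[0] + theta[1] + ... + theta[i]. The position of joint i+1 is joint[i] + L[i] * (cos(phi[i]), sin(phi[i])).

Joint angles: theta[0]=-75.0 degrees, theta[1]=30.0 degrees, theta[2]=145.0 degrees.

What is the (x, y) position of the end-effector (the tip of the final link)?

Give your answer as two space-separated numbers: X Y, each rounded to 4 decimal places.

joint[0] = (0.0000, 0.0000)  (base)
link 0: phi[0] = -75 = -75 deg
  cos(-75 deg) = 0.2588, sin(-75 deg) = -0.9659
  joint[1] = (0.0000, 0.0000) + 9.2 * (0.2588, -0.9659) = (0.0000 + 2.3811, 0.0000 + -8.8865) = (2.3811, -8.8865)
link 1: phi[1] = -75 + 30 = -45 deg
  cos(-45 deg) = 0.7071, sin(-45 deg) = -0.7071
  joint[2] = (2.3811, -8.8865) + 3.1 * (0.7071, -0.7071) = (2.3811 + 2.1920, -8.8865 + -2.1920) = (4.5732, -11.0785)
link 2: phi[2] = -75 + 30 + 145 = 100 deg
  cos(100 deg) = -0.1736, sin(100 deg) = 0.9848
  joint[3] = (4.5732, -11.0785) + 9.6 * (-0.1736, 0.9848) = (4.5732 + -1.6670, -11.0785 + 9.4542) = (2.9061, -1.6244)
End effector: (2.9061, -1.6244)

Answer: 2.9061 -1.6244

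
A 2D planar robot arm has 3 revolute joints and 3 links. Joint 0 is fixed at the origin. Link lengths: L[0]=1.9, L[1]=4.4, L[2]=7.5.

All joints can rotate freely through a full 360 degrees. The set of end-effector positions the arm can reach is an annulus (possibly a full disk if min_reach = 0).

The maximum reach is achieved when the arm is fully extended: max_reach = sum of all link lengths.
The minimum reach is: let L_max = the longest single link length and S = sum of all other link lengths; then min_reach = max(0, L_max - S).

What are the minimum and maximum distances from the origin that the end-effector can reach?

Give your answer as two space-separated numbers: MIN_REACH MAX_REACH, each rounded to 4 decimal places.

Answer: 1.2000 13.8000

Derivation:
Link lengths: [1.9, 4.4, 7.5]
max_reach = 1.9 + 4.4 + 7.5 = 13.8
L_max = max([1.9, 4.4, 7.5]) = 7.5
S (sum of others) = 13.8 - 7.5 = 6.3
min_reach = max(0, 7.5 - 6.3) = max(0, 1.2) = 1.2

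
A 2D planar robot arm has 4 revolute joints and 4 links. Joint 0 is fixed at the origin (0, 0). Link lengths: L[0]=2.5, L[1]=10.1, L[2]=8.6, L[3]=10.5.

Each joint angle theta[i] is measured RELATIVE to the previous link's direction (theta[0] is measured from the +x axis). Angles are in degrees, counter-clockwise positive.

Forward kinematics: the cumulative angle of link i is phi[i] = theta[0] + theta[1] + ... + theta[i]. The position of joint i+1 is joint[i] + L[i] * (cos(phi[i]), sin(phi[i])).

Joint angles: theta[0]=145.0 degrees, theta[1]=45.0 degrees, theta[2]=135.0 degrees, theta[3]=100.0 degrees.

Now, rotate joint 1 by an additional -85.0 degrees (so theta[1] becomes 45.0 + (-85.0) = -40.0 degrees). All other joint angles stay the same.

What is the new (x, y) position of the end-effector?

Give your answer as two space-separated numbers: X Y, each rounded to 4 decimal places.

Answer: 0.9048 0.1508

Derivation:
joint[0] = (0.0000, 0.0000)  (base)
link 0: phi[0] = 145 = 145 deg
  cos(145 deg) = -0.8192, sin(145 deg) = 0.5736
  joint[1] = (0.0000, 0.0000) + 2.5 * (-0.8192, 0.5736) = (0.0000 + -2.0479, 0.0000 + 1.4339) = (-2.0479, 1.4339)
link 1: phi[1] = 145 + -40 = 105 deg
  cos(105 deg) = -0.2588, sin(105 deg) = 0.9659
  joint[2] = (-2.0479, 1.4339) + 10.1 * (-0.2588, 0.9659) = (-2.0479 + -2.6141, 1.4339 + 9.7559) = (-4.6620, 11.1898)
link 2: phi[2] = 145 + -40 + 135 = 240 deg
  cos(240 deg) = -0.5000, sin(240 deg) = -0.8660
  joint[3] = (-4.6620, 11.1898) + 8.6 * (-0.5000, -0.8660) = (-4.6620 + -4.3000, 11.1898 + -7.4478) = (-8.9620, 3.7420)
link 3: phi[3] = 145 + -40 + 135 + 100 = 340 deg
  cos(340 deg) = 0.9397, sin(340 deg) = -0.3420
  joint[4] = (-8.9620, 3.7420) + 10.5 * (0.9397, -0.3420) = (-8.9620 + 9.8668, 3.7420 + -3.5912) = (0.9048, 0.1508)
End effector: (0.9048, 0.1508)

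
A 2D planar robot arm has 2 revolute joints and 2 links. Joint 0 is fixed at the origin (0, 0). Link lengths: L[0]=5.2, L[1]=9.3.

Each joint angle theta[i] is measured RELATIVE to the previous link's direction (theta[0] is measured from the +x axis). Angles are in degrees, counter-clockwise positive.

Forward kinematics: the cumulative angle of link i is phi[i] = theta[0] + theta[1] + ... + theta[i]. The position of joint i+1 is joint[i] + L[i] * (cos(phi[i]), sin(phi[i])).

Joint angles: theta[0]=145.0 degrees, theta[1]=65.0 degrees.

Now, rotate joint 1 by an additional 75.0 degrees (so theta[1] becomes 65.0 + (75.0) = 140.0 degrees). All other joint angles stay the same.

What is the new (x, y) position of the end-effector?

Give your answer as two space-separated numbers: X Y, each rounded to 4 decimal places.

joint[0] = (0.0000, 0.0000)  (base)
link 0: phi[0] = 145 = 145 deg
  cos(145 deg) = -0.8192, sin(145 deg) = 0.5736
  joint[1] = (0.0000, 0.0000) + 5.2 * (-0.8192, 0.5736) = (0.0000 + -4.2596, 0.0000 + 2.9826) = (-4.2596, 2.9826)
link 1: phi[1] = 145 + 140 = 285 deg
  cos(285 deg) = 0.2588, sin(285 deg) = -0.9659
  joint[2] = (-4.2596, 2.9826) + 9.3 * (0.2588, -0.9659) = (-4.2596 + 2.4070, 2.9826 + -8.9831) = (-1.8526, -6.0005)
End effector: (-1.8526, -6.0005)

Answer: -1.8526 -6.0005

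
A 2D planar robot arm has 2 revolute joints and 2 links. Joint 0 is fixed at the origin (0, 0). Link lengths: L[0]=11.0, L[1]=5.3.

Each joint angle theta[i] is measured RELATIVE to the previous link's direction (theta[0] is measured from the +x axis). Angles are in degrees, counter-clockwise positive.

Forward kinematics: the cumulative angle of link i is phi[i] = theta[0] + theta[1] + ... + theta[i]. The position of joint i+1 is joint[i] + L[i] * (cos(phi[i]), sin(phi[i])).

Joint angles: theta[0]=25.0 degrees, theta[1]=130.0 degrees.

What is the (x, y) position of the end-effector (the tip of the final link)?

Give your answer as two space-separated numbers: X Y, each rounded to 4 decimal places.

joint[0] = (0.0000, 0.0000)  (base)
link 0: phi[0] = 25 = 25 deg
  cos(25 deg) = 0.9063, sin(25 deg) = 0.4226
  joint[1] = (0.0000, 0.0000) + 11 * (0.9063, 0.4226) = (0.0000 + 9.9694, 0.0000 + 4.6488) = (9.9694, 4.6488)
link 1: phi[1] = 25 + 130 = 155 deg
  cos(155 deg) = -0.9063, sin(155 deg) = 0.4226
  joint[2] = (9.9694, 4.6488) + 5.3 * (-0.9063, 0.4226) = (9.9694 + -4.8034, 4.6488 + 2.2399) = (5.1660, 6.8887)
End effector: (5.1660, 6.8887)

Answer: 5.1660 6.8887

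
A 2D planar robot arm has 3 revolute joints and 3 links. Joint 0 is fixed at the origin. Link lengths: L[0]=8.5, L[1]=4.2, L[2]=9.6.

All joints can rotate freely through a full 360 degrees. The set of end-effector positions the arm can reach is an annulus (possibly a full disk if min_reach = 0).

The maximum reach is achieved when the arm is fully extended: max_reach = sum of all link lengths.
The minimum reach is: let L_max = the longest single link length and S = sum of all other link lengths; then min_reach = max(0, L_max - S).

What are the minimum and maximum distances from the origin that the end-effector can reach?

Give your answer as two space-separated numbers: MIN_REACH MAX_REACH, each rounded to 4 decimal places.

Link lengths: [8.5, 4.2, 9.6]
max_reach = 8.5 + 4.2 + 9.6 = 22.3
L_max = max([8.5, 4.2, 9.6]) = 9.6
S (sum of others) = 22.3 - 9.6 = 12.7
min_reach = max(0, 9.6 - 12.7) = max(0, -3.1) = 0

Answer: 0.0000 22.3000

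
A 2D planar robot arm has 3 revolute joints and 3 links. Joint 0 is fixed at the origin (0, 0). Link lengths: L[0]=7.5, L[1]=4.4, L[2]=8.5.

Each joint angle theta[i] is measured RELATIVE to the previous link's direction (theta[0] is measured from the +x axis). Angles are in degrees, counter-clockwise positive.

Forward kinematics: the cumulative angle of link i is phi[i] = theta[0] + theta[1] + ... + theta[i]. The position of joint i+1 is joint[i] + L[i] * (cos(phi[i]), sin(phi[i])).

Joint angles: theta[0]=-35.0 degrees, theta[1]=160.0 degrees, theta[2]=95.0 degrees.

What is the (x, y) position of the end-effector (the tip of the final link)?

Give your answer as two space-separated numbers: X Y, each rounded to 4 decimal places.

Answer: -2.8915 -6.1612

Derivation:
joint[0] = (0.0000, 0.0000)  (base)
link 0: phi[0] = -35 = -35 deg
  cos(-35 deg) = 0.8192, sin(-35 deg) = -0.5736
  joint[1] = (0.0000, 0.0000) + 7.5 * (0.8192, -0.5736) = (0.0000 + 6.1436, 0.0000 + -4.3018) = (6.1436, -4.3018)
link 1: phi[1] = -35 + 160 = 125 deg
  cos(125 deg) = -0.5736, sin(125 deg) = 0.8192
  joint[2] = (6.1436, -4.3018) + 4.4 * (-0.5736, 0.8192) = (6.1436 + -2.5237, -4.3018 + 3.6043) = (3.6199, -0.6976)
link 2: phi[2] = -35 + 160 + 95 = 220 deg
  cos(220 deg) = -0.7660, sin(220 deg) = -0.6428
  joint[3] = (3.6199, -0.6976) + 8.5 * (-0.7660, -0.6428) = (3.6199 + -6.5114, -0.6976 + -5.4637) = (-2.8915, -6.1612)
End effector: (-2.8915, -6.1612)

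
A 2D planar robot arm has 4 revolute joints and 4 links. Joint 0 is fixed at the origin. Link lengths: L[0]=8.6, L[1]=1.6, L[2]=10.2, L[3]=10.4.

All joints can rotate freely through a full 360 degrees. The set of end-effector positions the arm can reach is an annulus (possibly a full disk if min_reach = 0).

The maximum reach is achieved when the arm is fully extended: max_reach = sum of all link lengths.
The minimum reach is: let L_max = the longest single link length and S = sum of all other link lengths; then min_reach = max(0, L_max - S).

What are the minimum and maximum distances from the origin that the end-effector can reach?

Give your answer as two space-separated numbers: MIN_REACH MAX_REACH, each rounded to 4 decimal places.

Answer: 0.0000 30.8000

Derivation:
Link lengths: [8.6, 1.6, 10.2, 10.4]
max_reach = 8.6 + 1.6 + 10.2 + 10.4 = 30.8
L_max = max([8.6, 1.6, 10.2, 10.4]) = 10.4
S (sum of others) = 30.8 - 10.4 = 20.4
min_reach = max(0, 10.4 - 20.4) = max(0, -10) = 0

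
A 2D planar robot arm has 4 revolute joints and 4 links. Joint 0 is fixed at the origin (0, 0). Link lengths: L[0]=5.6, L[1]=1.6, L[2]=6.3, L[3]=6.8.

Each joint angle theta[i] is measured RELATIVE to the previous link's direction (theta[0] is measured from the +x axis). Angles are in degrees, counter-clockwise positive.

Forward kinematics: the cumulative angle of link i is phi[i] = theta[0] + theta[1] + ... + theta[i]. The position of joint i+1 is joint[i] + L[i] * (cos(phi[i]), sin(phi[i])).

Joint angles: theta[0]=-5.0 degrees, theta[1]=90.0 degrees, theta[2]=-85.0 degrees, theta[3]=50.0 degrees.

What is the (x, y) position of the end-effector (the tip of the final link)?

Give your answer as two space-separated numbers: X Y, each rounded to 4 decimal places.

joint[0] = (0.0000, 0.0000)  (base)
link 0: phi[0] = -5 = -5 deg
  cos(-5 deg) = 0.9962, sin(-5 deg) = -0.0872
  joint[1] = (0.0000, 0.0000) + 5.6 * (0.9962, -0.0872) = (0.0000 + 5.5787, 0.0000 + -0.4881) = (5.5787, -0.4881)
link 1: phi[1] = -5 + 90 = 85 deg
  cos(85 deg) = 0.0872, sin(85 deg) = 0.9962
  joint[2] = (5.5787, -0.4881) + 1.6 * (0.0872, 0.9962) = (5.5787 + 0.1394, -0.4881 + 1.5939) = (5.7181, 1.1058)
link 2: phi[2] = -5 + 90 + -85 = 0 deg
  cos(0 deg) = 1.0000, sin(0 deg) = 0.0000
  joint[3] = (5.7181, 1.1058) + 6.3 * (1.0000, 0.0000) = (5.7181 + 6.3000, 1.1058 + 0.0000) = (12.0181, 1.1058)
link 3: phi[3] = -5 + 90 + -85 + 50 = 50 deg
  cos(50 deg) = 0.6428, sin(50 deg) = 0.7660
  joint[4] = (12.0181, 1.1058) + 6.8 * (0.6428, 0.7660) = (12.0181 + 4.3710, 1.1058 + 5.2091) = (16.3891, 6.3149)
End effector: (16.3891, 6.3149)

Answer: 16.3891 6.3149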